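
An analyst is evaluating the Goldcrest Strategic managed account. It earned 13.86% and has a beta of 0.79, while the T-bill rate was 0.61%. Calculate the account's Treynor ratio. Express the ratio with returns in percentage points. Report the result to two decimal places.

Treynor = (Rp − Rf) / β = (13.86% − 0.61%) / 0.79 = 13.25 / 0.79 = 16.7722

16.77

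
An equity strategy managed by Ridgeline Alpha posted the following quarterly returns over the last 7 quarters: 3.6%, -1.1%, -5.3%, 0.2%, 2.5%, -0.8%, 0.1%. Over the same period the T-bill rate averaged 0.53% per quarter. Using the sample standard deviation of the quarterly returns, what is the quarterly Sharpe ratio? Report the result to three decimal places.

-0.225

Mean return r̄ = -0.80 / 7 = -0.1143%
Σ(r − r̄)² = (3.6 − (-0.1143))² + (-1.1 − (-0.1143))² + … = 49.1086
σ = √[49.1086 / 6] = 2.8609%
Sharpe = (r̄ − rf) / σ = (-0.1143 − 0.53) / 2.8609 = -0.6443 / 2.8609 = -0.2252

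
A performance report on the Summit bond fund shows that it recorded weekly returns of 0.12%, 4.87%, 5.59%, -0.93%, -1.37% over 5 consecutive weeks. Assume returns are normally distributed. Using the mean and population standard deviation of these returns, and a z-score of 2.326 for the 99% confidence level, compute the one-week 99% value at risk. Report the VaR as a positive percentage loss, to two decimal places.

Mean return r̄ = 8.280 / 5 = 1.6560%
Population σ = √[Σ(r − r̄)² / 5] = √[44.0095 / 5] = √8.8019 = 2.9668%
VaR = −(r̄ − z·σ) = −(1.6560 − 2.326 × 2.9668) = −(-5.2448) = 5.2448%

5.24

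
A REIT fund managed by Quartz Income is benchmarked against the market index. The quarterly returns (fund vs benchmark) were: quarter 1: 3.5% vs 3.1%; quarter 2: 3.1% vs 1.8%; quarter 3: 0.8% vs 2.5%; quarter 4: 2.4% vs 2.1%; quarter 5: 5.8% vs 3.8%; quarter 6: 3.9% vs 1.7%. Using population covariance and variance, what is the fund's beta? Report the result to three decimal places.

1.015

r̄p = 3.2500%,  r̄m = 2.5000%
Cov = Σ(rp − r̄p)(rm − r̄m) / 6 = 0.5650
Var(rm) = Σ(rm − r̄m)² / 6 = 0.5567
β = Cov / Var = 0.5650 / 0.5567 = 1.0149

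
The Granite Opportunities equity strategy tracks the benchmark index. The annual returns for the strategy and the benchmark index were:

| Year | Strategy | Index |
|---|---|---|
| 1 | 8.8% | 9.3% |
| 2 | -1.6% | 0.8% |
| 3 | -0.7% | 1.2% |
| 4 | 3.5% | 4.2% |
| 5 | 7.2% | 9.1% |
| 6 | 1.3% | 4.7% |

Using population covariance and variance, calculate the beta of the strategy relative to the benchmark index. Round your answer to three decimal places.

1.113

r̄p = 3.0833%,  r̄m = 4.8833%
Cov = Σ(rp − r̄p)(rm − r̄m) / 6 = 12.6181
Var(rm) = Σ(rm − r̄m)² / 6 = 11.3381
β = Cov / Var = 12.6181 / 11.3381 = 1.1129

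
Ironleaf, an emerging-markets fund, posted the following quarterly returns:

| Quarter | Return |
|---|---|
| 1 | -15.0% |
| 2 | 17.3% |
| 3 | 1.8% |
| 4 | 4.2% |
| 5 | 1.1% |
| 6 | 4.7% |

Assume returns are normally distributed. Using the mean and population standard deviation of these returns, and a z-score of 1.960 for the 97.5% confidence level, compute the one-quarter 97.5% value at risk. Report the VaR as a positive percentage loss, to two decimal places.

16.16

r̄ = (-15 + 17.3 + 1.8 + 4.2 + 1.1 + 4.7) / 6 = 2.3500%
Population σ = √[Σ(r − r̄)² / 6] = √[535.3350 / 6] = √89.2225 = 9.4458%
VaR = −(r̄ − z·σ) = −(2.3500 − 1.960 × 9.4458) = −(-16.1638) = 16.1638%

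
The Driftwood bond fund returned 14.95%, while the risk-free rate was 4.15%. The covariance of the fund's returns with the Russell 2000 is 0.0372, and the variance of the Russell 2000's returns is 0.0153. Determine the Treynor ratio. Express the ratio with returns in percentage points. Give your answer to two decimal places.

4.44

β = Cov / Var = 0.0372 / 0.0153 = 2.4314
Treynor = (Rp − Rf) / β = (14.95% − 4.15%) / 2.4314 = 10.80 / 2.4314 = 4.4419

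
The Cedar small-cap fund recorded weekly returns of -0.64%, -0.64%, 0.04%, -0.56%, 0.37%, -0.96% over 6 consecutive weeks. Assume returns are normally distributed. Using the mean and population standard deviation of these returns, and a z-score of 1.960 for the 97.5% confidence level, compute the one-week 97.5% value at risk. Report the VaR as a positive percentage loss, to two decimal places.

Mean return r̄ = -2.390 / 6 = -0.3983%
Population σ = √[Σ(r − r̄)² / 6] = √[1.2409 / 6] = √0.2068 = 0.4548%
VaR = −(r̄ − z·σ) = −(-0.3983 − 1.960 × 0.4548) = −(-1.2897) = 1.2897%

1.29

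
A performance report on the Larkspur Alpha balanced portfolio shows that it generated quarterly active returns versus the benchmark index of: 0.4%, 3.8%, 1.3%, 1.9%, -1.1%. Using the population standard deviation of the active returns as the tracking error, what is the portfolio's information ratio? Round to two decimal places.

0.78

r̄ = (0.4 + 3.8 + 1.3 + 1.9 − 1.1) / 5 = 6.30 / 5 = 1.2600%
Population σ = √[Σ(r − r̄)² / 5] = √[13.1720 / 5] = √2.6344 = 1.6231%
IR = r̄ / tracking error = 1.2600 / 1.6231 = 0.7763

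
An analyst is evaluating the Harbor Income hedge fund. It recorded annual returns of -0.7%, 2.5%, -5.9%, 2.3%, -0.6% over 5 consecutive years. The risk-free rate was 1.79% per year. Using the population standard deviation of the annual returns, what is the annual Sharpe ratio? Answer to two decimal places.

r̄ = (-0.7 + 2.5 − 5.9 + 2.3 − 0.6) / 5 = -0.4800%
Σ(r − r̄)² = (-0.7 − (-0.4800))² + (2.5 − (-0.4800))² + … = 46.0480
σ = √[46.0480 / 5] = 3.0347%
Sharpe = (r̄ − rf) / σ = (-0.4800 − 1.79) / 3.0347 = -2.2700 / 3.0347 = -0.7480

-0.75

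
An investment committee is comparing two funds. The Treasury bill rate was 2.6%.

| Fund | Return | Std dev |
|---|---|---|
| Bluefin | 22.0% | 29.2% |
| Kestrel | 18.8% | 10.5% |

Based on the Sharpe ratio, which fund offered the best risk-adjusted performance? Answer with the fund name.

Bluefin: Sharpe ratio = (22.0% − 2.6%) / 29.2% = 0.664
Kestrel: Sharpe ratio = (18.8% − 2.6%) / 10.5% = 1.543
Highest: Kestrel (1.543).

Kestrel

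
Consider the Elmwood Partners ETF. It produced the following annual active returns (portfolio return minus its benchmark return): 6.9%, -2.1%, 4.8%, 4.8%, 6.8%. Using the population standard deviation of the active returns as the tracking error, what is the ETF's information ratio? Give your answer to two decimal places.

μ = (6.9 − 2.1 + 4.8 + 4.8 + 6.8) / 5 = 21.20 / 5 = 4.2400%
Σ(r − μ)² = (6.9 − 4.2400)² + (-2.1 − 4.2400)² + (4.8 − 4.2400)² + … = 54.4520
σ = √[54.4520 / 5] = 3.3001%
IR = μ / tracking error = 4.2400 / 3.3001 = 1.2848

1.28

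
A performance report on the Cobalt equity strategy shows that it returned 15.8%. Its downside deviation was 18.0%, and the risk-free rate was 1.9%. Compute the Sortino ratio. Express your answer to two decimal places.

Sortino = (Rp − Rf) / σd = (15.8% − 1.9%) / 18.0% = 13.90% / 18.0% = 0.7722

0.77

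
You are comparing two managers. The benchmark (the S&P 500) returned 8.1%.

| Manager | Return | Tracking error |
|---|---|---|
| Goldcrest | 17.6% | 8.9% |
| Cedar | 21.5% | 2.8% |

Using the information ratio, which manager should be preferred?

Cedar

Goldcrest: IR = (17.6% − 8.1%) / 8.9% = 1.067
Cedar: IR = (21.5% − 8.1%) / 2.8% = 4.786
Highest: Cedar (4.786).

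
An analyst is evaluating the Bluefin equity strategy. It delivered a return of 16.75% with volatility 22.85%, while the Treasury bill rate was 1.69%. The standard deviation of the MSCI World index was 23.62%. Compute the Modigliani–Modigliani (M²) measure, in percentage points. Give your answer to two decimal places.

Sharpe = (Rp − Rf) / σp = (16.75% − 1.69%) / 22.85% = 0.6591
M² = Rf + Sharpe × σm = 1.69% + 0.6591 × 23.62% = 17.2579%

17.26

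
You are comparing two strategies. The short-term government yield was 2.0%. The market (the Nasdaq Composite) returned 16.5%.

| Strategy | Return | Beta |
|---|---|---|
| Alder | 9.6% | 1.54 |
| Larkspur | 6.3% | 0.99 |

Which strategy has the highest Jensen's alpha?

Larkspur

Alder: α = 9.6% − [2.0% + 1.54 × (16.5% − 2.0%)] = -14.730
Larkspur: α = 6.3% − [2.0% + 0.99 × (16.5% − 2.0%)] = -10.055
Highest: Larkspur (-10.055).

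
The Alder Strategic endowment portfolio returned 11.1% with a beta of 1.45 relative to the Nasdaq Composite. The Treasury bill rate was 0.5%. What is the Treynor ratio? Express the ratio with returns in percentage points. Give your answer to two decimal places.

7.31

Treynor = (Rp − Rf) / β = (11.1% − 0.5%) / 1.45 = 10.60 / 1.45 = 7.3103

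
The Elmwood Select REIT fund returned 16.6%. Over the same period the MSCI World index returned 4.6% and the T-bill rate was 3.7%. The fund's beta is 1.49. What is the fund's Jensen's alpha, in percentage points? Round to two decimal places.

CAPM expected return = Rf + β(Rm − Rf) = 3.7% + 1.49 × (4.6% − 3.7%) = 3.7 + 1.49 × 0.90 = 5.0410%
Jensen's α = Rp − E[R] = 16.6% − 5.0410% = 11.5590

11.56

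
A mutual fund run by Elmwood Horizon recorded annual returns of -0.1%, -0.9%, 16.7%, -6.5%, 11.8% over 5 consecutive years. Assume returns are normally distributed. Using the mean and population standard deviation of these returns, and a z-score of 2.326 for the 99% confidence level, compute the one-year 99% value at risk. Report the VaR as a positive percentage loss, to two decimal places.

15.89

r̄ = (-0.1 − 0.9 + 16.7 − 6.5 + 11.8) / 5 = 4.2000%
Σ(r − r̄)² = (-0.1 − 4.2000)² + (-0.9 − 4.2000)² + … = 373.0000
population σ = √(373.0000 / 5) = √74.6000 = 8.6371%
VaR = −(r̄ − z·σ) = −(4.2000 − 2.326 × 8.6371) = −(-15.8899) = 15.8899%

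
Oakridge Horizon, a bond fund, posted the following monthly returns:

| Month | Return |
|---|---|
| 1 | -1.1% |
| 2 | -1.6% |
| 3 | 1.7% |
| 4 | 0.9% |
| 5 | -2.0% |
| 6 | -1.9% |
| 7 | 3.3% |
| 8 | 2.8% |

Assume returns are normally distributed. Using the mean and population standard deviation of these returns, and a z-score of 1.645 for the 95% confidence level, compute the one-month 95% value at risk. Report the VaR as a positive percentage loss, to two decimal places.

Mean return r̄ = 2.10 / 8 = 0.2625%
Σ(r − r̄)² = 33.2588; population σ = √(33.2588/8) = 2.0390%
VaR = −(r̄ − z·σ) = −(0.2625 − 1.645 × 2.0390) = −(-3.0917) = 3.0917%

3.09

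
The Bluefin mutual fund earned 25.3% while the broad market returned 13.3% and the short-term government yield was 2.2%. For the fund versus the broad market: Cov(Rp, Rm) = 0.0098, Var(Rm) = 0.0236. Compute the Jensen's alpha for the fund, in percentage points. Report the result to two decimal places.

β = Cov / Var = 0.0098 / 0.0236 = 0.4153
E[R] = Rf + β(Rm − Rf) = 2.2% + 0.4153 × (13.3% − 2.2%) = 6.8098%
α = Rp − E[R] = 25.3% − 6.8098% = 18.4902

18.49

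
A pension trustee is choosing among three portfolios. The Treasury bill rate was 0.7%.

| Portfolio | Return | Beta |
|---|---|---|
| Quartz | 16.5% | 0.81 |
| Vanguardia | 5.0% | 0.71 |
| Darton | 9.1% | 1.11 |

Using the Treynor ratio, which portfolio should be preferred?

Quartz: Treynor = (16.5% − 0.7%) / 0.81 = 19.506
Vanguardia: Treynor = (5.0% − 0.7%) / 0.71 = 6.056
Darton: Treynor = (9.1% − 0.7%) / 1.11 = 7.568
Highest: Quartz (19.506).

Quartz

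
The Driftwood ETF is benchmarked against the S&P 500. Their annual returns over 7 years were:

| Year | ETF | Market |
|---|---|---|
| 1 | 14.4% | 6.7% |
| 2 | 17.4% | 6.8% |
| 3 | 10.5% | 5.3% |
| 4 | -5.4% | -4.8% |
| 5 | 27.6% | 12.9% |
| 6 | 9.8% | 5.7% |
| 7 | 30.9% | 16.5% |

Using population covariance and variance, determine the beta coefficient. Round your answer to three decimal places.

1.785

r̄p = 15.0286%,  r̄m = 7.0143%
Cov = Σ(rp − r̄p)(rm − r̄m) / 7 = 68.6024
Var(rm) = Σ(rm − r̄m)² / 7 = 38.4298
β = Cov / Var = 68.6024 / 38.4298 = 1.7851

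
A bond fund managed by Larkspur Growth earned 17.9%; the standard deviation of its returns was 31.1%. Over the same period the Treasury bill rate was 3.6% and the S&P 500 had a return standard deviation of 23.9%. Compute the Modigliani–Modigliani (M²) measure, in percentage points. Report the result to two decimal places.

14.59

Sharpe = (Rp − Rf) / σp = (17.9% − 3.6%) / 31.1% = 0.4598
M² = Rf + Sharpe × σm = 3.6% + 0.4598 × 23.9% = 14.5892%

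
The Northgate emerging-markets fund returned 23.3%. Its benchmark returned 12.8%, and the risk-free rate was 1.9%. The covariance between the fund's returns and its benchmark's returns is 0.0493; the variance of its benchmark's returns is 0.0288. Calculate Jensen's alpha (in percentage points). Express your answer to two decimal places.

β = Cov / Var = 0.0493 / 0.0288 = 1.7118
E[R] = Rf + β(Rm − Rf) = 1.9% + 1.7118 × (12.8% − 1.9%) = 20.5586%
α = Rp − E[R] = 23.3% − 20.5586% = 2.7414

2.74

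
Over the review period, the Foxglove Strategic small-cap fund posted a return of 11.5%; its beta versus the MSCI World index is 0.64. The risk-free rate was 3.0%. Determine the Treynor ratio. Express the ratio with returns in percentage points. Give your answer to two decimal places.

Treynor = (Rp − Rf) / β = (11.5% − 3.0%) / 0.64 = 8.50 / 0.64 = 13.2813

13.28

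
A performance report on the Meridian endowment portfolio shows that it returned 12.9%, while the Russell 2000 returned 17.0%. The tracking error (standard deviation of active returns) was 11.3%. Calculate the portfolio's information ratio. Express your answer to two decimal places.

-0.36

IR = (Rp − Rb) / TE = (12.9% − 17.0%) / 11.3% = -4.10% / 11.3% = -0.3628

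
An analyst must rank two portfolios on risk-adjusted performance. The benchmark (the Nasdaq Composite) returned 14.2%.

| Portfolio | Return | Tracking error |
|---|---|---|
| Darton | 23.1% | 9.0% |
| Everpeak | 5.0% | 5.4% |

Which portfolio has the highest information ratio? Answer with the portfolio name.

Darton

Darton: IR = (23.1% − 14.2%) / 9.0% = 0.989
Everpeak: IR = (5.0% − 14.2%) / 5.4% = -1.704
Highest: Darton (0.989).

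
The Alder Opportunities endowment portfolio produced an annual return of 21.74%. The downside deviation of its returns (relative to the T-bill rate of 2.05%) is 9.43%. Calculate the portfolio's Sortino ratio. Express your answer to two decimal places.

Sortino = (Rp − Rf) / σd = (21.74% − 2.05%) / 9.43% = 19.69% / 9.43% = 2.0880

2.09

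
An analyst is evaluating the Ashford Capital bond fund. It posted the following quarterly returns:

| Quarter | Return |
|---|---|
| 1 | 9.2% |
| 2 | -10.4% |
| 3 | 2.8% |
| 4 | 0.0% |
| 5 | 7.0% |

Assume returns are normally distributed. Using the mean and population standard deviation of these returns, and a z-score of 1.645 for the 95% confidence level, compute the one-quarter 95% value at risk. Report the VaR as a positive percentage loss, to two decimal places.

9.55

r̄ = (9.2 − 10.4 + 2.8 + 0 + 7) / 5 = 1.7200%
Population σ = √[Σ(r − r̄)² / 5] = √[234.8480 / 5] = √46.9696 = 6.8534%
VaR = −(r̄ − z·σ) = −(1.7200 − 1.645 × 6.8534) = −(-9.5538) = 9.5538%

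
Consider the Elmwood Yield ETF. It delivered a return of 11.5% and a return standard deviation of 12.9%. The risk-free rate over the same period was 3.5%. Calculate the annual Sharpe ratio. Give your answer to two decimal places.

Sharpe = (Rp − Rf) / σp = (11.5% − 3.5%) / 12.9% = 8.00% / 12.9% = 0.6202

0.62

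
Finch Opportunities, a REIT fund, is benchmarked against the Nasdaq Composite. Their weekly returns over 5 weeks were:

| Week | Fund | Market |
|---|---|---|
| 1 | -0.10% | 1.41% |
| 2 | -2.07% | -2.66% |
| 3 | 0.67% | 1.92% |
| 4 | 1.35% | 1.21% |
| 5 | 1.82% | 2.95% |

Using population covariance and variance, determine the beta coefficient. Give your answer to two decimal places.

r̄p = 0.3340%,  r̄m = 0.9660%
Cov = Σ(rp − r̄p)(rm − r̄m) / 5 = 2.4082
Var(rm) = Σ(rm − r̄m)² / 5 = 3.6502
β = Cov / Var = 2.4082 / 3.6502 = 0.6597

0.66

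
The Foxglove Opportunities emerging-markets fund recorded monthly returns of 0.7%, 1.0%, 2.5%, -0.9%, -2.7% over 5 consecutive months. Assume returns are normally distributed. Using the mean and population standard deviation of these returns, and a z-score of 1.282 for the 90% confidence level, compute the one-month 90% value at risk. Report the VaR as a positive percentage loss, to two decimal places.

2.16

r̄ = (0.7 + 1 + 2.5 − 0.9 − 2.7) / 5 = 0.60 / 5 = 0.1200%
Σ(r − r̄)² = 15.7680; population σ = √(15.7680/5) = 1.7758%
VaR = −(r̄ − z·σ) = −(0.1200 − 1.282 × 1.7758) = −(-2.1566) = 2.1566%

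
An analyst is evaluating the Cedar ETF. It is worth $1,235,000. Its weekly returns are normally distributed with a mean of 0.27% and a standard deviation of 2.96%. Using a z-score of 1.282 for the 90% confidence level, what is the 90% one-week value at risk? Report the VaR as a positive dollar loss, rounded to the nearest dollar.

$43,530

Return at the 90% tail: μ − z·σ = 0.27% − 1.282 × 2.96% = 0.27 − 3.79472 = -3.52472%
VaR = −(-3.52472%) × $1,235,000 = 3.52472% × $1,235,000 = $43,530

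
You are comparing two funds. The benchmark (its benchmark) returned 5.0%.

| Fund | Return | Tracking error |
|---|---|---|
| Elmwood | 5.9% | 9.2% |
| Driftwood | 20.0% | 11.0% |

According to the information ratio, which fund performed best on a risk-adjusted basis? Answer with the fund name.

Driftwood

Elmwood: IR = (5.9% − 5.0%) / 9.2% = 0.098
Driftwood: IR = (20.0% − 5.0%) / 11.0% = 1.364
Highest: Driftwood (1.364).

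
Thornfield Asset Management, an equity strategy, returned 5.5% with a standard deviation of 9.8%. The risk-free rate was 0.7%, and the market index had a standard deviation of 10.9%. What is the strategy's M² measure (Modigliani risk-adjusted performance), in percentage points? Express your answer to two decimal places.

Sharpe = (Rp − Rf) / σp = (5.5% − 0.7%) / 9.8% = 0.4898
M² = Rf + Sharpe × σm = 0.7% + 0.4898 × 10.9% = 6.0388%

6.04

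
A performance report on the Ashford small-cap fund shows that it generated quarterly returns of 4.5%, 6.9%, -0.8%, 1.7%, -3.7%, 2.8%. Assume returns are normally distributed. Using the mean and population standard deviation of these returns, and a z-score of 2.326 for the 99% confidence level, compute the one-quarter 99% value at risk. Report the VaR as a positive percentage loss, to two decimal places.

r̄ = (4.5 + 6.9 − 0.8 + 1.7 − 3.7 + 2.8) / 6 = 1.9000%
Σ(r − r̄)² = 71.2600; population σ = √(71.2600/6) = 3.4463%
VaR = −(r̄ − z·σ) = −(1.9000 − 2.326 × 3.4463) = −(-6.1161) = 6.1161%

6.12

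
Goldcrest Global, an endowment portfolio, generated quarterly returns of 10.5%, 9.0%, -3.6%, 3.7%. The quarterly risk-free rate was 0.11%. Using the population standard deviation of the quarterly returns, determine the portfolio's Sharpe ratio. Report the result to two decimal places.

0.87

r̄ = (10.5 + 9 − 3.6 + 3.7) / 4 = 4.9000%
Σ(r − r̄)² = 121.8600; population σ = √(121.8600/4) = 5.5195%
Sharpe = (r̄ − rf) / σ = (4.9000 − 0.11) / 5.5195 = 4.7900 / 5.5195 = 0.8678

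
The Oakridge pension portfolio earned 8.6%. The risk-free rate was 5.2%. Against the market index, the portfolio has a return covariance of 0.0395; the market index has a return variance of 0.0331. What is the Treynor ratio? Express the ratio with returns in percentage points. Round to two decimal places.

β = Cov / Var = 0.0395 / 0.0331 = 1.1934
Treynor = (Rp − Rf) / β = (8.6% − 5.2%) / 1.1934 = 3.40 / 1.1934 = 2.8490

2.85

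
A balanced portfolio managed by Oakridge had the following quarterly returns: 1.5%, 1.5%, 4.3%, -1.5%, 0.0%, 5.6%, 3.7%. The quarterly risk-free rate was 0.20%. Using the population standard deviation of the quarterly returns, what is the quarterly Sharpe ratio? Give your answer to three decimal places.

0.843

r̄ = (1.5 + 1.5 + 4.3 − 1.5 + 0 + 5.6 + 3.7) / 7 = 15.10 / 7 = 2.1571%
Population std dev = √[37.7171 / 7] = 2.3212%
Sharpe = (r̄ − rf) / σ = (2.1571 − 0.2) / 2.3212 = 1.9571 / 2.3212 = 0.8431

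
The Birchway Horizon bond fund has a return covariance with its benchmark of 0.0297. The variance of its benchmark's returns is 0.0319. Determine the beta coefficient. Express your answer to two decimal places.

β = Cov(Rp, Rm) / Var(Rm) = 0.0297 / 0.0319 = 0.9310

0.93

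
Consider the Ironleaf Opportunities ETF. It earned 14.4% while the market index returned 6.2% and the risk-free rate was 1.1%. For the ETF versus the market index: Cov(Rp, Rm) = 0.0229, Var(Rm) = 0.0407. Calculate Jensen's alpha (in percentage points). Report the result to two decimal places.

β = Cov / Var = 0.0229 / 0.0407 = 0.5627
E[R] = Rf + β(Rm − Rf) = 1.1% + 0.5627 × (6.2% − 1.1%) = 3.9698%
α = Rp − E[R] = 14.4% − 3.9698% = 10.4302

10.43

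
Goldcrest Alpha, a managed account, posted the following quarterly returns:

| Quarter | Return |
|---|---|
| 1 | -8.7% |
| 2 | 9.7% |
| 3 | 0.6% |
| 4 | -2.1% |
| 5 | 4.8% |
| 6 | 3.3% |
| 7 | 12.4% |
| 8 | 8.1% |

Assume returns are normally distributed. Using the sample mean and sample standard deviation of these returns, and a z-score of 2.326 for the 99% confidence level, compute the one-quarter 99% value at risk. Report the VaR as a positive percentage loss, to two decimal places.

r̄ = (-8.7 + 9.7 + 0.6 − 2.1 + 4.8 + 3.3 + 12.4 + 8.1) / 8 = 28.10 / 8 = 3.5125%
Sample σ = √[Σ(r − r̄)² / 7] = √[329.1488 / 7] = √47.0213 = 6.8572%
VaR = −(r̄ − z·σ) = −(3.5125 − 2.326 × 6.8572) = −(-12.4373) = 12.4373%

12.44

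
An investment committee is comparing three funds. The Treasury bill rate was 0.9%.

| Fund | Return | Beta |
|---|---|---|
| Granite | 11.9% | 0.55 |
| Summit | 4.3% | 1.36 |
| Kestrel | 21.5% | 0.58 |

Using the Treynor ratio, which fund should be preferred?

Granite: Treynor = (11.9% − 0.9%) / 0.55 = 20.000
Summit: Treynor = (4.3% − 0.9%) / 1.36 = 2.500
Kestrel: Treynor = (21.5% − 0.9%) / 0.58 = 35.517
Highest: Kestrel (35.517).

Kestrel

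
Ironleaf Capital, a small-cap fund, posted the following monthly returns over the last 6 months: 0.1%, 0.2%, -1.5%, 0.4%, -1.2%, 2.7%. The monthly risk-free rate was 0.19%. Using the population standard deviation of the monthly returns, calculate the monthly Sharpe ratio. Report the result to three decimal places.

Mean return r̄ = 0.70 / 6 = 0.1167%
Σ(r − r̄)² = 11.1083; population σ = √(11.1083/6) = 1.3607%
Sharpe = (r̄ − rf) / σ = (0.1167 − 0.19) / 1.3607 = -0.0733 / 1.3607 = -0.0539

-0.054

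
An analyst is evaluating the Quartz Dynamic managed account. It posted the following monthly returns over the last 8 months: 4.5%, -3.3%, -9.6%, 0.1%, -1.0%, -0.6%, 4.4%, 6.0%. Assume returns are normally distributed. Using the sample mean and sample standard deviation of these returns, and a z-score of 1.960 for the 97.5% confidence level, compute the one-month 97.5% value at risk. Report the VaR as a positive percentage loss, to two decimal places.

9.88

Mean return μ = 0.50 / 8 = 0.0625%
Sample σ = √[Σ(r − μ)² / 7] = √[179.9988 / 7] = √25.7141 = 5.0709%
VaR = −(μ − z·σ) = −(0.0625 − 1.960 × 5.0709) = −(-9.8765) = 9.8765%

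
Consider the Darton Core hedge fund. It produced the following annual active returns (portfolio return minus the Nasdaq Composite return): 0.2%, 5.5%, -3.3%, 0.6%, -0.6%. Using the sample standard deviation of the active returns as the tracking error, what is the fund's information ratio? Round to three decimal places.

0.150

Mean return r̄ = 2.40 / 5 = 0.4800%
Σ(r − r̄)² = 40.7480; sample σ = √(40.7480/4) = 3.1917%
IR = r̄ / tracking error = 0.4800 / 3.1917 = 0.1504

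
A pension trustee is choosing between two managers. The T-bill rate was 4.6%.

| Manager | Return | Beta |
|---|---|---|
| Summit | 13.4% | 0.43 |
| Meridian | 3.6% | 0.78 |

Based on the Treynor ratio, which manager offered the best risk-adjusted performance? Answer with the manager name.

Summit: Treynor = (13.4% − 4.6%) / 0.43 = 20.465
Meridian: Treynor = (3.6% − 4.6%) / 0.78 = -1.282
Highest: Summit (20.465).

Summit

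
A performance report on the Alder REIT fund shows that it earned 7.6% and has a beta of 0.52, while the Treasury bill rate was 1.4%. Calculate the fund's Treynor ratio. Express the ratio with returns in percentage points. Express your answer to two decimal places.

Treynor = (Rp − Rf) / β = (7.6% − 1.4%) / 0.52 = 6.20 / 0.52 = 11.9231

11.92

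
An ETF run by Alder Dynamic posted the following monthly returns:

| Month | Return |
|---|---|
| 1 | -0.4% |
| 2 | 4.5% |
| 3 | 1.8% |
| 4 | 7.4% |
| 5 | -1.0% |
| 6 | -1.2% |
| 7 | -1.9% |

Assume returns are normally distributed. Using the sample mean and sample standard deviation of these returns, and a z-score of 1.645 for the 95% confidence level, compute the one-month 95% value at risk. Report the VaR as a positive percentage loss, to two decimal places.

4.40

Mean return r̄ = 9.20 / 7 = 1.3143%
Σ(r − r̄)² = (-0.4 − 1.3143)² + (4.5 − 1.3143)² + … = 72.3686
sample σ = √(72.3686 / 6) = √12.0614 = 3.4730%
VaR = −(r̄ − z·σ) = −(1.3143 − 1.645 × 3.4730) = −(-4.3988) = 4.3988%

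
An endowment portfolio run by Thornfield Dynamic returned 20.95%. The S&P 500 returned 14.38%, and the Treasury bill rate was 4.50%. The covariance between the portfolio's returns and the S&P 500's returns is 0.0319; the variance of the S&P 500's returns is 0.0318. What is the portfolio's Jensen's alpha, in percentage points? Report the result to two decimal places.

6.54

β = Cov / Var = 0.0319 / 0.0318 = 1.0031
E[R] = Rf + β(Rm − Rf) = 4.50% + 1.0031 × (14.38% − 4.50%) = 14.4106%
α = Rp − E[R] = 20.95% − 14.4106% = 6.5394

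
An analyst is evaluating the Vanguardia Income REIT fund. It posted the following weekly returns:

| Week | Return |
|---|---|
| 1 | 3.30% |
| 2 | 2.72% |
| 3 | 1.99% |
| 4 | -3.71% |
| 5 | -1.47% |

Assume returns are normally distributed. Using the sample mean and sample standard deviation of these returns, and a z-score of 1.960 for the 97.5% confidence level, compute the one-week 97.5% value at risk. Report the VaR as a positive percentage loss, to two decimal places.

5.36

μ = (3.3 + 2.72 + 1.99 − 3.71 − 1.47) / 5 = 2.830 / 5 = 0.5660%
Σ(r − μ)² = (3.3 − 0.5660)² + (2.72 − 0.5660)² + … = 36.5717
sample σ = √(36.5717 / 4) = √9.1429 = 3.0237%
VaR = −(μ − z·σ) = −(0.5660 − 1.960 × 3.0237) = −(-5.3605) = 5.3605%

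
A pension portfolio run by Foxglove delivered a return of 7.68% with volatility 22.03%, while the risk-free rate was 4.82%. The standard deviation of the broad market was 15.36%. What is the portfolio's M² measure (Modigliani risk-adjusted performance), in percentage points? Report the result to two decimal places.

Sharpe = (Rp − Rf) / σp = (7.68% − 4.82%) / 22.03% = 0.1298
M² = Rf + Sharpe × σm = 4.82% + 0.1298 × 15.36% = 6.8137%

6.81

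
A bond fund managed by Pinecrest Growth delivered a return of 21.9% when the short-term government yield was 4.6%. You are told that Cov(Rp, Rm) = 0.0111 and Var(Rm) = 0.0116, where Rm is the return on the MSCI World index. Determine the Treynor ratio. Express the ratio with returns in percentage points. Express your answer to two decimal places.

β = Cov / Var = 0.0111 / 0.0116 = 0.9569
Treynor = (Rp − Rf) / β = (21.9% − 4.6%) / 0.9569 = 17.30 / 0.9569 = 18.0792

18.08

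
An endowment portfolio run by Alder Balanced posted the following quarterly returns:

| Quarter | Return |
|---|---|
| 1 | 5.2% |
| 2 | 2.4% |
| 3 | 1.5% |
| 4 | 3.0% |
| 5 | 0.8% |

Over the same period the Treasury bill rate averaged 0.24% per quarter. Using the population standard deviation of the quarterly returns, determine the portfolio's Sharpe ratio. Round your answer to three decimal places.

1.549

Mean return r̄ = 12.90 / 5 = 2.5800%
Population σ = √[Σ(r − r̄)² / 5] = √[11.4080 / 5] = √2.2816 = 1.5105%
Sharpe = (r̄ − rf) / σ = (2.5800 − 0.24) / 1.5105 = 2.3400 / 1.5105 = 1.5492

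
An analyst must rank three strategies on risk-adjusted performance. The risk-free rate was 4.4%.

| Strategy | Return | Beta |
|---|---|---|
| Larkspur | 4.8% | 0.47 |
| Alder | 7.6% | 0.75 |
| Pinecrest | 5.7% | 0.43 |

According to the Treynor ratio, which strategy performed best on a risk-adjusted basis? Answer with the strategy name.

Alder

Larkspur: Treynor = (4.8% − 4.4%) / 0.47 = 0.851
Alder: Treynor = (7.6% − 4.4%) / 0.75 = 4.267
Pinecrest: Treynor = (5.7% − 4.4%) / 0.43 = 3.023
Highest: Alder (4.267).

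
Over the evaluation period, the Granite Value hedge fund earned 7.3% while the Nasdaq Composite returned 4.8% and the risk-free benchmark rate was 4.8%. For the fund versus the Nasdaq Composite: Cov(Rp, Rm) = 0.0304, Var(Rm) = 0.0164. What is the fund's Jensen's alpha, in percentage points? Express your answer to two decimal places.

2.50

β = Cov / Var = 0.0304 / 0.0164 = 1.8537
E[R] = Rf + β(Rm − Rf) = 4.8% + 1.8537 × (4.8% − 4.8%) = 4.8000%
α = Rp − E[R] = 7.3% − 4.8000% = 2.5000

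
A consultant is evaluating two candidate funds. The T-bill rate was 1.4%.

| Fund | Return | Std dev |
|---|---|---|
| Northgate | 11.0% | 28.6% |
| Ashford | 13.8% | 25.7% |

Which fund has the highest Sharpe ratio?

Northgate: Sharpe ratio = (11.0% − 1.4%) / 28.6% = 0.336
Ashford: Sharpe ratio = (13.8% − 1.4%) / 25.7% = 0.482
Highest: Ashford (0.482).

Ashford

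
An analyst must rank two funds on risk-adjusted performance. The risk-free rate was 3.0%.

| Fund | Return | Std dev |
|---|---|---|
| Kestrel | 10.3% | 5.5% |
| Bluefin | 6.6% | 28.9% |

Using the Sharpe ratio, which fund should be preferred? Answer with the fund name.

Kestrel

Kestrel: Sharpe ratio = (10.3% − 3.0%) / 5.5% = 1.327
Bluefin: Sharpe ratio = (6.6% − 3.0%) / 28.9% = 0.125
Highest: Kestrel (1.327).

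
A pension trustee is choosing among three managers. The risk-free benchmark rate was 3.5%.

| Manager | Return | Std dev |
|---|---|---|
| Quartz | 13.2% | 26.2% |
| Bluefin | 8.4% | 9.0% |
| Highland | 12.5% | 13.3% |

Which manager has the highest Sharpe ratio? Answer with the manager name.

Quartz: Sharpe ratio = (13.2% − 3.5%) / 26.2% = 0.370
Bluefin: Sharpe ratio = (8.4% − 3.5%) / 9.0% = 0.544
Highland: Sharpe ratio = (12.5% − 3.5%) / 13.3% = 0.677
Highest: Highland (0.677).

Highland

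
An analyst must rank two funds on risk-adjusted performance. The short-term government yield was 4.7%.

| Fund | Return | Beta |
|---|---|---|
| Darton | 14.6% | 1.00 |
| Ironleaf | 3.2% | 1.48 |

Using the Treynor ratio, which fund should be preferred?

Darton: Treynor = (14.6% − 4.7%) / 1.00 = 9.900
Ironleaf: Treynor = (3.2% − 4.7%) / 1.48 = -1.014
Highest: Darton (9.900).

Darton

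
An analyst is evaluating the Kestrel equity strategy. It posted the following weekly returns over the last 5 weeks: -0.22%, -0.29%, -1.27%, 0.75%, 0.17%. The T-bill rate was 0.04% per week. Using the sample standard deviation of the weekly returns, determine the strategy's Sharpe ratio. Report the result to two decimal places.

-0.29

r̄ = (-0.22 − 0.29 − 1.27 + 0.75 + 0.17) / 5 = -0.860 / 5 = -0.1720%
Sample std dev = √[2.1889 / 4] = 0.7397%
Sharpe = (r̄ − rf) / σ = (-0.1720 − 0.04) / 0.7397 = -0.2120 / 0.7397 = -0.2866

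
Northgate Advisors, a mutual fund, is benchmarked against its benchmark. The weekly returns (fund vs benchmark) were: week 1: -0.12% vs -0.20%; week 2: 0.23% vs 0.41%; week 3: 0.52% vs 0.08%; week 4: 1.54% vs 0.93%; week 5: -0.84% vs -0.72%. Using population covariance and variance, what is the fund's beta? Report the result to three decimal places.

r̄p = 0.2660%,  r̄m = 0.1000%
Cov = Σ(rp − r̄p)(rm − r̄m) / 5 = 0.4128
Var(rm) = Σ(rm − r̄m)² / 5 = 0.3096
β = Cov / Var = 0.4128 / 0.3096 = 1.3333

1.333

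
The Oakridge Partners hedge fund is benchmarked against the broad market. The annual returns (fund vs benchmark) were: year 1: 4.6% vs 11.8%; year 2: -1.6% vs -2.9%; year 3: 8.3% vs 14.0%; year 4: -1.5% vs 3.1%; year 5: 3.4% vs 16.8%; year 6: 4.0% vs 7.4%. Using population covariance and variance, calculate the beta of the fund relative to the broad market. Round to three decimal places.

0.419

r̄p = 2.8667%,  r̄m = 8.3667%
Cov = Σ(rp − r̄p)(rm − r̄m) / 6 = 18.8806
Var(rm) = Σ(rm − r̄m)² / 6 = 45.0422
β = Cov / Var = 18.8806 / 45.0422 = 0.4192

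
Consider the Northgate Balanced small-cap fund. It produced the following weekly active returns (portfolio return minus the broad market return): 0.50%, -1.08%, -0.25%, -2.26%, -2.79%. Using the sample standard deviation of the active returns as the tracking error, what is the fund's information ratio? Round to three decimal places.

-0.861

r̄ = (0.5 − 1.08 − 0.25 − 2.26 − 2.79) / 5 = -1.1760%
Σ(r − r̄)² = (0.5 − (-1.1760))² + (-1.08 − (-1.1760))² + … = 7.4557
sample σ = √(7.4557 / 4) = √1.8639 = 1.3652%
IR = r̄ / tracking error = -1.1760 / 1.3652 = -0.8614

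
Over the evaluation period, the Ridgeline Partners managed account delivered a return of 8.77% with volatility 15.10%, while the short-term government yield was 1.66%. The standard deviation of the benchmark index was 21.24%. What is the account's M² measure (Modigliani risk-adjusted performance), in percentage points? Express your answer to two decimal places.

11.66

Sharpe = (Rp − Rf) / σp = (8.77% − 1.66%) / 15.10% = 0.4709
M² = Rf + Sharpe × σm = 1.66% + 0.4709 × 21.24% = 11.6619%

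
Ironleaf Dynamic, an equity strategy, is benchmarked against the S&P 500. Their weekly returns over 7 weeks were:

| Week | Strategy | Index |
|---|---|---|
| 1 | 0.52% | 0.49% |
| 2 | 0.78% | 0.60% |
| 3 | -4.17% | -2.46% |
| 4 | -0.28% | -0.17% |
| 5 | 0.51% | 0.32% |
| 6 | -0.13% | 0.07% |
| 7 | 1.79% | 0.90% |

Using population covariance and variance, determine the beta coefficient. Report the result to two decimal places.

r̄p = -0.1400%,  r̄m = -0.0357%
Cov = Σ(rp − r̄p)(rm − r̄m) / 7 = 1.8227
Var(rm) = Σ(rm − r̄m)² / 7 = 1.0841
β = Cov / Var = 1.8227 / 1.0841 = 1.6813

1.68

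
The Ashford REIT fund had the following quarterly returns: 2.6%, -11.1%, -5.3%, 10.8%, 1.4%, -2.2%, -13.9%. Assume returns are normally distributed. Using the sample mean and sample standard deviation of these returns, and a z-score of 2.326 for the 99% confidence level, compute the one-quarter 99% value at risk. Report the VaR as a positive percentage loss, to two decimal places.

22.22

r̄ = (2.6 − 11.1 − 5.3 + 10.8 + 1.4 − 2.2 − 13.9) / 7 = -2.5286%
Σ(r − r̄)² = 429.9543; sample σ = √(429.9543/6) = 8.4652%
VaR = −(r̄ − z·σ) = −(-2.5286 − 2.326 × 8.4652) = −(-22.2187) = 22.2187%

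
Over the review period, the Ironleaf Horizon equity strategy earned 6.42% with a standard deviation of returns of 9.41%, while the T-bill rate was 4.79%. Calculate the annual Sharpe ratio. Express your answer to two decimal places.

Sharpe = (Rp − Rf) / σp = (6.42% − 4.79%) / 9.41% = 1.63% / 9.41% = 0.1732

0.17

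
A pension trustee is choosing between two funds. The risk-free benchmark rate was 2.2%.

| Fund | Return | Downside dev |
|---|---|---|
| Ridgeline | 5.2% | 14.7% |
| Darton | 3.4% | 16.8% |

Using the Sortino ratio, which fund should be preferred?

Ridgeline

Ridgeline: Sortino ratio = (5.2% − 2.2%) / 14.7% = 0.204
Darton: Sortino ratio = (3.4% − 2.2%) / 16.8% = 0.071
Highest: Ridgeline (0.204).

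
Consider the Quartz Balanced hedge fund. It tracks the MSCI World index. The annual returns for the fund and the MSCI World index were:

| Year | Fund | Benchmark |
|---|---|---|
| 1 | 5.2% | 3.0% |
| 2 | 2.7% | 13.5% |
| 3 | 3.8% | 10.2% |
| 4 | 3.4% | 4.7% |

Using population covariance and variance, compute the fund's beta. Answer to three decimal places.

r̄p = 3.7750%,  r̄m = 7.8500%
Cov = Σ(rp − r̄p)(rm − r̄m) / 4 = -2.9363
Var(rm) = Σ(rm − r̄m)² / 4 = 17.7225
β = Cov / Var = -2.9363 / 17.7225 = -0.1657

-0.166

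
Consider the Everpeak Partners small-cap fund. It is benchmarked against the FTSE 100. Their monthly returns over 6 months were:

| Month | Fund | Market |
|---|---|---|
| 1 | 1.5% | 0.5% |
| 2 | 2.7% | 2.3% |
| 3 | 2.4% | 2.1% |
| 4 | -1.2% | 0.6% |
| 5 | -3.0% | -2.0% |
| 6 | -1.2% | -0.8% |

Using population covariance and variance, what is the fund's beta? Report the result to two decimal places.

r̄p = 0.2000%,  r̄m = 0.4500%
Cov = Σ(rp − r̄p)(rm − r̄m) / 6 = 2.9500
Var(rm) = Σ(rm − r̄m)² / 6 = 2.2892
β = Cov / Var = 2.9500 / 2.2892 = 1.2887

1.29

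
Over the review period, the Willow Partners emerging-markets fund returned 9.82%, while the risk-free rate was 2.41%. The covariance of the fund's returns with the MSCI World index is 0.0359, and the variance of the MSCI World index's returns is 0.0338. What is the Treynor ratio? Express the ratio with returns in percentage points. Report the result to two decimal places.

6.98

β = Cov / Var = 0.0359 / 0.0338 = 1.0621
Treynor = (Rp − Rf) / β = (9.82% − 2.41%) / 1.0621 = 7.41 / 1.0621 = 6.9767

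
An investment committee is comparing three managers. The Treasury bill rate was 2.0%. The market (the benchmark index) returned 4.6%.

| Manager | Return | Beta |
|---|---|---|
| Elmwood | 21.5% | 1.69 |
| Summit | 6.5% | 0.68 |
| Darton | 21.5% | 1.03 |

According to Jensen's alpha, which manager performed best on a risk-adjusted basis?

Elmwood: α = 21.5% − [2.0% + 1.69 × (4.6% − 2.0%)] = 15.106
Summit: α = 6.5% − [2.0% + 0.68 × (4.6% − 2.0%)] = 2.732
Darton: α = 21.5% − [2.0% + 1.03 × (4.6% − 2.0%)] = 16.822
Highest: Darton (16.822).

Darton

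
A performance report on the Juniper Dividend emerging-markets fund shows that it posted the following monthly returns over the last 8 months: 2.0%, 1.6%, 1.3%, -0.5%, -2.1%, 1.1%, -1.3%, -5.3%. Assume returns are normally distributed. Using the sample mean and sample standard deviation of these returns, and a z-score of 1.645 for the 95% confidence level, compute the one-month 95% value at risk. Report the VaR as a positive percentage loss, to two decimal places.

4.46

μ = (2 + 1.6 + 1.3 − 0.5 − 2.1 + 1.1 − 1.3 − 5.3) / 8 = -3.20 / 8 = -0.4000%
Sample std dev = √[42.6200 / 7] = 2.4675%
VaR = −(μ − z·σ) = −(-0.4000 − 1.645 × 2.4675) = −(-4.4590) = 4.4590%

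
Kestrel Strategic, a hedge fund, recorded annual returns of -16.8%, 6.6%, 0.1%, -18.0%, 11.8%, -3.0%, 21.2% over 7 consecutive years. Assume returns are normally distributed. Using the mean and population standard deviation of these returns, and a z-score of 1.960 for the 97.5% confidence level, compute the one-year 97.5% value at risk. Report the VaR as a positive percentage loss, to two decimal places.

r̄ = (-16.8 + 6.6 + 0.1 − 18 + 11.8 − 3 + 21.2) / 7 = 0.2714%
Population std dev = √[1246.9743 / 7] = 13.3469%
VaR = −(r̄ − z·σ) = −(0.2714 − 1.960 × 13.3469) = −(-25.8885) = 25.8885%

25.89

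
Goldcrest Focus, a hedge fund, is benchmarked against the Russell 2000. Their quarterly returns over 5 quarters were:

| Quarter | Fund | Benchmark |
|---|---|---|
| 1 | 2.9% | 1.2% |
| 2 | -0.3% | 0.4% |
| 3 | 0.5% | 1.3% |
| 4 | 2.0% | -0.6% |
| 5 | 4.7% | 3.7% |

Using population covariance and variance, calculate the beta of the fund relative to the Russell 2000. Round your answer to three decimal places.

0.832

r̄p = 1.9600%,  r̄m = 1.2000%
Cov = Σ(rp − r̄p)(rm − r̄m) / 5 = 1.6880
Var(rm) = Σ(rm − r̄m)² / 5 = 2.0280
β = Cov / Var = 1.6880 / 2.0280 = 0.8323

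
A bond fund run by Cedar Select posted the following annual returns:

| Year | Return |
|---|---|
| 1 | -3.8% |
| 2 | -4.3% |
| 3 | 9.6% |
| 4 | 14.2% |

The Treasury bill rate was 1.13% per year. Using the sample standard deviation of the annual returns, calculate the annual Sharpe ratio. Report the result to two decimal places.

Mean return μ = 15.70 / 4 = 3.9250%
Sample std dev = √[265.1075 / 3] = 9.4005%
Sharpe = (μ − rf) / σ = (3.9250 − 1.13) / 9.4005 = 2.7950 / 9.4005 = 0.2973

0.30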